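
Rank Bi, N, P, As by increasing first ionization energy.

N is in period 2, group 15; P is in period 3, group 15; As is in period 4, group 15; Bi is in period 6, group 15.
Removing the outermost electron gets harder across a period and easier down a group.
All are in group 15, so first ionization energy increases up the group.
So from lowest to highest: Bi < As < P < N.

Bi < As < P < N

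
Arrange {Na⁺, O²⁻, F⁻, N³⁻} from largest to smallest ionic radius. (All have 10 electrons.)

N³⁻ > O²⁻ > F⁻ > Na⁺

All of these have 10 electrons, so size is governed by nuclear charge alone: the more protons, the stronger the pull on the same electron cloud, and the smaller the ion.
Nuclear charges: Na⁺ (Z=11), F⁻ (Z=9), O²⁻ (Z=8), N³⁻ (Z=7).
Largest to smallest: N³⁻ > O²⁻ > F⁻ > Na⁺.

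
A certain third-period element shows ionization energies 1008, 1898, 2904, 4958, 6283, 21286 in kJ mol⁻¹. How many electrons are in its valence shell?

Look for the largest jump between consecutive ionization energies: IE6/IE5 ≈ 3.4, far larger than any earlier ratio.
That jump marks the point where a core electron is being removed. So the atom has 5 valence electrons.

5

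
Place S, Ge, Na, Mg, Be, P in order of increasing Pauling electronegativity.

Be is in period 2, group 2; Na is in period 3, group 1; Mg is in period 3, group 2; P is in period 3, group 15; S is in period 3, group 16; Ge is in period 4, group 14.
Electronegativity increases across a period and decreases down a group, tracking effective nuclear charge and atomic size.
Neither a single period nor a single group — weigh both effects.
Mg > Na: Mg lies to the right of Na in period 3, so the across-period effect alone puts Mg higher.
Be > Mg: they share group 2; the group trend gives Be the larger value.
Ge > Be: the two effects oppose for this pair; the across-period effect wins (2.01 vs 1.57).
P > Ge: both effects reinforce here, so P is clearly the higher of the two.
S > P: both are in period 3; the period trend gives S the larger value.
Tabulated electronegativity (Pauling): Be 1.57, Na 0.93, Mg 1.31, P 2.19, S 2.58, Ge 2.01.
So from lowest to highest: Na < Mg < Be < Ge < P < S.

Na, Mg, Be, Ge, P, S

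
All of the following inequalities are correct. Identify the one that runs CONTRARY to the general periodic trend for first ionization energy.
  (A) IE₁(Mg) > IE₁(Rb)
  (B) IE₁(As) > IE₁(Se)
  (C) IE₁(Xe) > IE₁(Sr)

(B)

The general trend: first ionization energy increases across a period and decreases down a group.
(A) Mg (period 3, group 2) vs Rb (period 5, group 1): the stated order agrees with the simple trend.
(B) As (period 4, group 15) vs Se (period 4, group 16): the stated order contradicts the simple trend.
(C) Xe (period 5, group 18) vs Sr (period 5, group 2): the stated order agrees with the simple trend.
The exception is (B): Se (4p⁴) ionizes more easily than half-filled As (4p³).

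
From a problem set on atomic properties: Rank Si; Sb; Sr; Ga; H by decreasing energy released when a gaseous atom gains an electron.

H is in period 1, group 1; Si is in period 3, group 14; Ga is in period 4, group 13; Sr is in period 5, group 2; Sb is in period 5, group 15.
EA tends to increase across a period and decrease down a group, though the pattern is less regular than for IE or radius.
These span different periods and groups, so the two trends combine.
Ga > Sr: relative to Sr, both the across-period and down-group shifts push Ga's electron affinity up.
H > Ga: the two effects oppose for this pair; the down-group effect wins (73 vs 29 kJ/mol).
Sb > H: period and group pull opposite ways; the across-period shift dominates (103 vs 73 kJ/mol).
Si > Sb: the two effects oppose for this pair; the down-group effect wins (134 vs 103 kJ/mol).
Approximate values (kJ/mol): H 73, Si 134, Ga 29, Sr 5, Sb 103.
So from highest to lowest: Si > Sb > H > Ga > Sr.

Si > Sb > H > Ga > Sr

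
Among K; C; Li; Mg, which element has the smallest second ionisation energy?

The second ionization energy removes an electron from the +1 ion. For each element: K⁺ is the bare [Ar] core; C⁺ still has 3 valence electrons; Li⁺ is the bare [He] core; Mg⁺ still has 1 valence electron.
Pulling an electron out of a noble-gas core costs far more than removing a remaining valence electron, so K and Li sit at the high end of IE_2.
Valence configurations: C⁺ [He]2s²2p¹, Mg⁺ [Ne]3s¹.
Tabulated IE_2 (kJ/mol): K 3052, C 2353, Li 7298, Mg 1451.
Overall IE_2 order: Mg < C < K < Li.

Mg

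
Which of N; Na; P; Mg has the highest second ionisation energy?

Na

After 1 electron has been removed, what remains? N⁺ still has 4 valence electrons; Na⁺ is the bare [Ne] core; P⁺ still has 4 valence electrons; Mg⁺ still has 1 valence electron.
Pulling an electron out of a noble-gas core costs far more than removing a remaining valence electron, so Na sits at the high end of IE_2.
Valence configurations: N⁺ [He]2s²2p², P⁺ [Ne]3s²3p², Mg⁺ [Ne]3s¹.
Approximate IE_2 values (kJ/mol): N 2856, Na 4562, P 1907, Mg 1451.
Overall IE_2 order: Mg < P < N < Na.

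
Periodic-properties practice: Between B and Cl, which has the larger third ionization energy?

Cl

After 2 electrons have been removed, what remains? B²⁺ still has 1 valence electron; Cl²⁺ still has 5 valence electrons.
All are still removing valence electrons, so compare the +2 ions as you would atoms: IE_3 generally rises across a period (higher Z_eff) and falls down a group (larger shell), subject to the usual subshell exceptions.
Valence configurations: B²⁺ [He]2s¹, Cl²⁺ [Ne]3s²3p³.
Approximate IE_3 values (kJ/mol): B 3660, Cl 3822.
Putting it together, IE_3: B < Cl.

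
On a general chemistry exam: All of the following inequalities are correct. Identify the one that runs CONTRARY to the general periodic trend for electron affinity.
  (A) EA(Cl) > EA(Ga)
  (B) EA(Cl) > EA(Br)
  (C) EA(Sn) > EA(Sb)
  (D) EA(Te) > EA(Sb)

(C)

The general trend: electron affinity increases across a period and decreases down a group.
(A) Cl (period 3, group 17) vs Ga (period 4, group 13): the stated order agrees with the simple trend.
(B) Cl (period 3, group 17) vs Br (period 4, group 17): the stated order agrees with the simple trend.
(C) Sn (period 5, group 14) vs Sb (period 5, group 15): the stated order contradicts the simple trend.
(D) Te (period 5, group 16) vs Sb (period 5, group 15): the stated order agrees with the simple trend.
The exception is (C): adding an electron to Sb's half-filled 5p³ is unfavourable, so Sn has the more exothermic EA.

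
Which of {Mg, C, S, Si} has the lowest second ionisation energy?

IE_2 is the cost of taking one more electron from the +1 cation: Mg⁺ still has 1 valence electron; C⁺ still has 3 valence electrons; S⁺ still has 5 valence electrons; Si⁺ still has 3 valence electrons.
All are still removing valence electrons, so compare the +1 ions as you would atoms: IE_2 generally rises across a period (higher Z_eff) and falls down a group (larger shell), subject to the usual subshell exceptions.
Valence configurations: Mg⁺ [Ne]3s¹, C⁺ [He]2s²2p¹, S⁺ [Ne]3s²3p³, Si⁺ [Ne]3s²3p¹.
The numbers (kJ/mol): Mg 1451, C 2353, S 2252, Si 1577.
Hence IE_2: Mg < Si < S < C.

Mg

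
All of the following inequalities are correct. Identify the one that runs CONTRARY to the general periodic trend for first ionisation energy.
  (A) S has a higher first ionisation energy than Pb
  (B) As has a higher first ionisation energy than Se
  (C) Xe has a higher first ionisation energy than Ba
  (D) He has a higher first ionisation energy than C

(B)

The general trend: first ionisation energy increases across a period and decreases down a group.
(A) S (period 3, group 16) vs Pb (period 6, group 14): the stated order agrees with the simple trend.
(B) As (period 4, group 15) vs Se (period 4, group 16): the stated order contradicts the simple trend.
(C) Xe (period 5, group 18) vs Ba (period 6, group 2): the stated order agrees with the simple trend.
(D) He (period 1, group 18) vs C (period 2, group 14): the stated order agrees with the simple trend.
The exception is (B): Se (4p⁴) ionizes more easily than half-filled As (4p³).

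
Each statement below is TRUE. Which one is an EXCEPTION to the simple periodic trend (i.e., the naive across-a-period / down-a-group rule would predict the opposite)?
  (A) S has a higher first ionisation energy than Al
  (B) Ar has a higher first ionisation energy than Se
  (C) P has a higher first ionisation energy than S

The general trend: first ionisation energy increases across a period and decreases down a group.
(A) S (period 3, group 16) vs Al (period 3, group 13): the stated order agrees with the simple trend.
(B) Ar (period 3, group 18) vs Se (period 4, group 16): the stated order agrees with the simple trend.
(C) P (period 3, group 15) vs S (period 3, group 16): the stated order contradicts the simple trend.
The exception is (C): S (3p⁴) ionizes more easily than half-filled P (3p³) because the paired 3p electron in S is pushed out by e⁻–e⁻ repulsion.

(C)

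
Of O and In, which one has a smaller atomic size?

Moving right in a period, electrons are added to the same shell under a stronger nuclear pull, so atoms get smaller; moving down, a new shell is opened and atoms get larger.
Neither a single period nor a single group — weigh both effects.
In > O: both effects reinforce here, so In is clearly the larger of the two.
Approximate values (pm): O 63, In 142.
So O has the smaller atomic size (O < In).

O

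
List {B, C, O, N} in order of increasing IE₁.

B, C, O, N

B is in period 2, group 13; C is in period 2, group 14; N is in period 2, group 15; O is in period 2, group 16.
IE₁ increases left→right with effective nuclear charge and decreases top→bottom as the valence shell moves farther out.
All lie in period 2; the across-period trend (first ionization energy increases left to right) applies, with the exception below.
Note the exception: N has a higher first ionization energy than O, contrary to the simple trend — pairing an electron in O's 2p⁴ costs repulsion energy, so O ionizes more easily than half-filled N (2p³).
For reference (kJ/mol): B 801, C 1086, N 1402, O 1314.
So from lowest to highest: B < C < O < N.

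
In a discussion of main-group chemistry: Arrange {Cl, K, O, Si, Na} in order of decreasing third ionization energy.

Na > O > K > Cl > Si

Consider each +2 ion: Cl²⁺ still has 5 valence electrons; K²⁺ is already 1 electron into the core; O²⁺ still has 4 valence electrons; Si²⁺ still has 2 valence electrons; Na²⁺ is already 1 electron into the core.
Usually core removal costs more than valence removal, but here the competition is close: a tightly held n=2 valence electron can cost more to remove than an n=3 core electron, so the actual values have to decide it.
Valence configurations: Cl²⁺ [Ne]3s²3p³, O²⁺ [He]2s²2p², Si²⁺ [Ne]3s².
Tabulated IE_3 (kJ/mol): Cl 3822, K 4420, O 5300, Si 3232, Na 6910.
So the third ionization energies run Si < Cl < K < O < Na.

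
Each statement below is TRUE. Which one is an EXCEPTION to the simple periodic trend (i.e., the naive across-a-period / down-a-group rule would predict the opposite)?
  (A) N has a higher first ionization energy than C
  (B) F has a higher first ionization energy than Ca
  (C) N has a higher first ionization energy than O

(C)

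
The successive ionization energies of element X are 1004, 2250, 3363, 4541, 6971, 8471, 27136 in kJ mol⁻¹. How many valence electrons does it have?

Look for the largest jump between consecutive ionization energies: IE7/IE6 ≈ 3.2, far larger than any earlier ratio.
That jump marks the point where a core electron is being removed. So the atom has 6 valence electrons.

6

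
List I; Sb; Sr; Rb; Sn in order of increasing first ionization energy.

Rb < Sr < Sn < Sb < I

Rb is in period 5, group 1; Sr is in period 5, group 2; Sn is in period 5, group 14; Sb is in period 5, group 15; I is in period 5, group 17.
IE₁ increases left→right with effective nuclear charge and decreases top→bottom as the valence shell moves farther out.
All lie in period 5, so first ionization energy increases left to right.
So from lowest to highest: Rb < Sr < Sn < Sb < I.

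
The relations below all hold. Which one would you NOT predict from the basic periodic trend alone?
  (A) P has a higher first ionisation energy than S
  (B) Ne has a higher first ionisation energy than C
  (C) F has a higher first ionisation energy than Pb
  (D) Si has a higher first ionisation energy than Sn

The general trend: first ionisation energy increases across a period and decreases down a group.
(A) P (period 3, group 15) vs S (period 3, group 16): the stated order contradicts the simple trend.
(B) Ne (period 2, group 18) vs C (period 2, group 14): the stated order agrees with the simple trend.
(C) F (period 2, group 17) vs Pb (period 6, group 14): the stated order agrees with the simple trend.
(D) Si (period 3, group 14) vs Sn (period 5, group 14): the stated order agrees with the simple trend.
The exception is (A): S (3p⁴) ionizes more easily than half-filled P (3p³) because the paired 3p electron in S is pushed out by e⁻–e⁻ repulsion.

(A)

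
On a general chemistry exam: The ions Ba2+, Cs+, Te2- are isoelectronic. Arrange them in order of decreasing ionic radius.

Te2- > Cs+ > Ba2+

All of these have 54 electrons, so size is governed by nuclear charge alone: the more protons, the stronger the pull on the same electron cloud, and the smaller the ion.
Nuclear charges: Ba2+ (Z=56), Cs+ (Z=55), Te2- (Z=52).
Largest to smallest: Te2- > Cs+ > Ba2+.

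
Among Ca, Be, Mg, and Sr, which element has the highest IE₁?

Be is in period 2, group 2; Mg is in period 3, group 2; Ca is in period 4, group 2; Sr is in period 5, group 2.
Removing the outermost electron gets harder across a period and easier down a group.
All are in group 2, so first ionization energy increases up the group.
The highest IE₁ among these belongs to Be.

Be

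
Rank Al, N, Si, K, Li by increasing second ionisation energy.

Si < Al < N < K < Li

The second ionization energy removes an electron from the +1 ion. For each element: Al⁺ still has 2 valence electrons; N⁺ still has 4 valence electrons; Si⁺ still has 3 valence electrons; K⁺ is the bare [Ar] core; Li⁺ is the bare [He] core.
Pulling an electron out of a noble-gas core costs far more than removing a remaining valence electron, so K and Li sit at the high end of IE_2.
Valence configurations: Al⁺ [Ne]3s², N⁺ [He]2s²2p², Si⁺ [Ne]3s²3p¹.
Si⁺ loses a lone 3p electron whereas Al⁺ must break into a filled 3s² pair, so IE_2(Al) > IE_2(Si) even though Si has the higher nuclear charge.
The numbers (kJ/mol): Al 1817, N 2856, Si 1577, K 3052, Li 7298.
Putting it together, IE_2: Si < Al < N < K < Li.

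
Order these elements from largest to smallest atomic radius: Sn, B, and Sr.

Sr > Sn > B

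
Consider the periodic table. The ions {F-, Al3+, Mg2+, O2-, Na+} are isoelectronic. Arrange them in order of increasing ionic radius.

All of these have 10 electrons, so size is governed by nuclear charge alone: the more protons, the stronger the pull on the same electron cloud, and the smaller the ion.
Nuclear charges: Al3+ (Z=13), Mg2+ (Z=12), Na+ (Z=11), F- (Z=9), O2- (Z=8).
Smallest to largest: Al3+ < Mg2+ < Na+ < F- < O2-.

Al3+ < Mg2+ < Na+ < F- < O2-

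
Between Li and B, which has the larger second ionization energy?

After 1 electron has been removed, what remains? Li⁺ is the bare [He] core; B⁺ still has 2 valence electrons.
Core electrons are held far more tightly than valence electrons, so Li tops the IE_2 order.
The numbers (kJ/mol): Li 7298, B 2427.
Overall IE_2 order: B < Li.

Li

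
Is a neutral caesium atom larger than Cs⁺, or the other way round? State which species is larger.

Forming Cs⁺ removes 1 electron from Cs. Fewer electrons for the same nuclear charge means less shielding and a higher Z_eff on the remaining electrons, and for main-group metals the entire outer shell is lost.
A cation is smaller than its parent atom: Cs⁺ < Cs.

Cs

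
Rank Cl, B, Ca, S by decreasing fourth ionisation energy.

B > Ca > Cl > S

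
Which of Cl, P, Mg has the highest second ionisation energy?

Cl

Consider each +1 ion: Cl⁺ still has 6 valence electrons; P⁺ still has 4 valence electrons; Mg⁺ still has 1 valence electron.
All are still removing valence electrons, so compare the +1 ions as you would atoms: IE_2 generally rises across a period (higher Z_eff) and falls down a group (larger shell), subject to the usual subshell exceptions.
Valence configurations: Cl⁺ [Ne]3s²3p⁴, P⁺ [Ne]3s²3p², Mg⁺ [Ne]3s¹.
Approximate IE_2 values (kJ/mol): Cl 2298, P 1907, Mg 1451.
So the second ionization energies run Mg < P < Cl.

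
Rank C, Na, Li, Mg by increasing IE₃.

Consider each +2 ion: C²⁺ still has 2 valence electrons; Na²⁺ is already 1 electron into the core; Li²⁺ is already 1 electron into the core; Mg²⁺ is the bare [Ne] core.
Core electrons are held far more tightly than valence electrons, so Na, Mg and Li top the IE_3 order.
Tabulated IE_3 (kJ/mol): C 4620, Na 6910, Li 11815, Mg 7733.
Overall IE_3 order: C < Na < Mg < Li.

C < Na < Mg < Li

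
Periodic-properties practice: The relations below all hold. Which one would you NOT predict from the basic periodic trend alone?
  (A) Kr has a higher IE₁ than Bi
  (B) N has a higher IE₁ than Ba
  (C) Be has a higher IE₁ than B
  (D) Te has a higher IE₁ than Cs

(C)

The general trend: IE₁ increases across a period and decreases down a group.
(A) Kr (period 4, group 18) vs Bi (period 6, group 15): the stated order agrees with the simple trend.
(B) N (period 2, group 15) vs Ba (period 6, group 2): the stated order agrees with the simple trend.
(C) Be (period 2, group 2) vs B (period 2, group 13): the stated order contradicts the simple trend.
(D) Te (period 5, group 16) vs Cs (period 6, group 1): the stated order agrees with the simple trend.
The exception is (C): removing B's lone 2p electron is easier than breaking Be's filled 2s².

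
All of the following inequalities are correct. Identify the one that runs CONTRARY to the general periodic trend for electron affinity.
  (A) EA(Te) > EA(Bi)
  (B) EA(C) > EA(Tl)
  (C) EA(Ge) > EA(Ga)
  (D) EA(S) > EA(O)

The general trend: electron affinity increases across a period and decreases down a group.
(A) Te (period 5, group 16) vs Bi (period 6, group 15): the stated order agrees with the simple trend.
(B) C (period 2, group 14) vs Tl (period 6, group 13): the stated order agrees with the simple trend.
(C) Ge (period 4, group 14) vs Ga (period 4, group 13): the stated order agrees with the simple trend.
(D) S (period 3, group 16) vs O (period 2, group 16): the stated order contradicts the simple trend.
The exception is (D): the compact 2p subshell of O repels the added electron more than S's larger 3p does.

(D)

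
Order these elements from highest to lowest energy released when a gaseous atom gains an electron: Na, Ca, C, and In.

C is in period 2, group 14; Na is in period 3, group 1; Ca is in period 4, group 2; In is in period 5, group 13.
Adding an electron releases more energy for atoms nearer the top right (short of the noble gases).
Here both period and group differ, so the two effects have to be weighed against each other.
In > Ca: the two effects oppose for this pair; the across-period effect wins (29 vs 2 kJ/mol).
Na > In: period and group pull opposite ways; the down-group shift dominates (53 vs 29 kJ/mol).
C > Na: both effects reinforce here, so C is clearly the higher of the two.
Approximate values (kJ/mol): C 122, Na 53, Ca 2, In 29.
So from highest to lowest: C > Na > In > Ca.

C, Na, In, Ca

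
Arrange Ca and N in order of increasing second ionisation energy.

After 1 electron has been removed, what remains? Ca⁺ still has 1 valence electron; N⁺ still has 4 valence electrons.
All are still removing valence electrons, so compare the +1 ions as you would atoms: IE_2 generally rises across a period (higher Z_eff) and falls down a group (larger shell), subject to the usual subshell exceptions.
Valence configurations: Ca⁺ [Ar]4s¹, N⁺ [He]2s²2p².
Tabulated IE_2 (kJ/mol): Ca 1145, N 2856.
So the second ionization energies run Ca < N.

Ca, N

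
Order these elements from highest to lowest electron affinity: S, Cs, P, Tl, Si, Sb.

S, Si, Sb, P, Cs, Tl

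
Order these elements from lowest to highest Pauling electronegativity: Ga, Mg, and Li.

Li < Mg < Ga

Li is in period 2, group 1; Mg is in period 3, group 2; Ga is in period 4, group 13.
EN rises left→right (higher Z_eff, smaller atoms) and falls top→bottom (larger, more shielded atoms).
These sit on a diagonal, where the across-period and down-group effects partly cancel.
Mg > Li: the two effects oppose for this pair; the across-period effect wins (1.31 vs 0.98).
Ga > Mg: period and group pull opposite ways; the across-period shift dominates (1.81 vs 1.31).
For reference (Pauling): Li 0.98, Mg 1.31, Ga 1.81.
So from lowest to highest: Li < Mg < Ga.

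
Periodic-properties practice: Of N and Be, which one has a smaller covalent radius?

Be is in period 2, group 2; N is in period 2, group 15.
Across a period the added protons contract the valence shell; down a group each new principal shell makes the atom larger.
All lie in period 2, so atomic radius increases right to left.
So N has the smaller covalent radius (N < Be).

N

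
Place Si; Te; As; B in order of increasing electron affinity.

B, As, Si, Te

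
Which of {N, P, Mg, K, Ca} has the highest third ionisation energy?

Mg

IE_3 is the cost of taking one more electron from the +2 cation: N²⁺ still has 3 valence electrons; P²⁺ still has 3 valence electrons; Mg²⁺ is the bare [Ne] core; K²⁺ is already 1 electron into the core; Ca²⁺ is the bare [Ar] core.
Usually core removal costs more than valence removal, but here the competition is close: a tightly held n=2 valence electron can cost more to remove than an n=3 core electron, so the actual values have to decide it.
Valence configurations: N²⁺ [He]2s²2p¹, P²⁺ [Ne]3s²3p¹.
Approximate IE_3 values (kJ/mol): N 4578, P 2914, Mg 7733, K 4420, Ca 4912.
Overall IE_3 order: P < K < N < Ca < Mg.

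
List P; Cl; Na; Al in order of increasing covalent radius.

Cl, P, Al, Na

Na is in period 3, group 1; Al is in period 3, group 13; P is in period 3, group 15; Cl is in period 3, group 17.
Across a period the added protons contract the valence shell; down a group each new principal shell makes the atom larger.
All lie in period 3, so atomic radius increases right to left.
So from smallest to largest: Cl < P < Al < Na.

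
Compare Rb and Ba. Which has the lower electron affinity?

Ba

Rb is in period 5, group 1; Ba is in period 6, group 2.
Electron affinity generally becomes more exothermic across a period toward the halogens and less exothermic down a group.
These sit on a diagonal, where the across-period and down-group effects partly cancel.
Rb > Ba: period and group pull opposite ways; the down-group shift dominates (47 vs 14 kJ/mol).
Tabulated electron affinity (kJ/mol): Rb 47, Ba 14.
So Ba has the lower electron affinity (Ba < Rb).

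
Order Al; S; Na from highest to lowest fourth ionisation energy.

Al > Na > S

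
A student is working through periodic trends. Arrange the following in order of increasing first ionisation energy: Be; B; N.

B < Be < N

IE₁ increases left→right with effective nuclear charge and decreases top→bottom as the valence shell moves farther out.
All lie in period 2; the across-period trend (first ionization energy increases left to right) applies, with the exception below.
Note the exception: Be has a higher first ionization energy than B, contrary to the simple trend — removing B's lone 2p electron is easier than breaking Be's filled 2s².
Tabulated first ionization energy (kJ/mol): Be 900, B 801, N 1402.
So from lowest to highest: B < Be < N.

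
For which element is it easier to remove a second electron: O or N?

N

After 1 electron has been removed, what remains? O⁺ still has 5 valence electrons; N⁺ still has 4 valence electrons.
All are still removing valence electrons, so compare the +1 ions as you would atoms: IE_2 generally rises across a period (higher Z_eff) and falls down a group (larger shell), subject to the usual subshell exceptions.
Valence configurations: O⁺ [He]2s²2p³, N⁺ [He]2s²2p².
The numbers (kJ/mol): O 3388, N 2856.
Overall IE_2 order: N < O.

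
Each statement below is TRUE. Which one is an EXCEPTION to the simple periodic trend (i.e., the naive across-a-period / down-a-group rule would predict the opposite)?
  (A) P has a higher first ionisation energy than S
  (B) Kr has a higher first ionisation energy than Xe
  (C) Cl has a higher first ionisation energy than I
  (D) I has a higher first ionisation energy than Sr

(A)

The general trend: first ionisation energy increases across a period and decreases down a group.
(A) P (period 3, group 15) vs S (period 3, group 16): the stated order contradicts the simple trend.
(B) Kr (period 4, group 18) vs Xe (period 5, group 18): the stated order agrees with the simple trend.
(C) Cl (period 3, group 17) vs I (period 5, group 17): the stated order agrees with the simple trend.
(D) I (period 5, group 17) vs Sr (period 5, group 2): the stated order agrees with the simple trend.
The exception is (A): S (3p⁴) ionizes more easily than half-filled P (3p³) because the paired 3p electron in S is pushed out by e⁻–e⁻ repulsion.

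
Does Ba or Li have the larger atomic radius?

Ba

Li is in period 2, group 1; Ba is in period 6, group 2.
Atomic radius shrinks across a period as nuclear charge pulls the same shell inward, and grows down a group as new shells are added.
Here both period and group differ, so the two effects have to be weighed against each other.
Ba > Li: period and group pull opposite ways; the down-group shift dominates (196 vs 133 pm).
Approximate values (pm): Li 133, Ba 196.
So Ba has the larger atomic radius (Ba > Li).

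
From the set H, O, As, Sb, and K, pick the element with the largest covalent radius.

Moving right in a period, electrons are added to the same shell under a stronger nuclear pull, so atoms get smaller; moving down, a new shell is opened and atoms get larger.
These span different periods and groups, so the two trends combine.
O > H: the two effects oppose for this pair; the down-group effect wins (63 vs 32 pm).
As > O: both effects reinforce here, so As is clearly the larger of the two.
Sb > As: they share group 15; the group trend gives Sb the larger value.
K > Sb: period and group pull opposite ways; the across-period shift dominates (196 vs 140 pm).
Approximate values (pm): H 32, O 63, K 196, As 121, Sb 140.
The largest covalent radius among these belongs to K.

K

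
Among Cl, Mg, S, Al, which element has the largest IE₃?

Mg

After 2 electrons have been removed, what remains? Cl²⁺ still has 5 valence electrons; Mg²⁺ is the bare [Ne] core; S²⁺ still has 4 valence electrons; Al²⁺ still has 1 valence electron.
Breaking into a closed-shell core is much more expensive than removing a leftover valence electron — Mg has the largest IE_3 here.
Valence configurations: Cl²⁺ [Ne]3s²3p³, S²⁺ [Ne]3s²3p², Al²⁺ [Ne]3s¹.
Approximate IE_3 values (kJ/mol): Cl 3822, Mg 7733, S 3357, Al 2745.
Putting it together, IE_3: Al < S < Cl < Mg.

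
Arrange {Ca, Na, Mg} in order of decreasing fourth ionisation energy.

After 3 electrons have been removed, what remains? Ca³⁺ is already 1 electron into the core; Na³⁺ is already 2 electrons into the core; Mg³⁺ is already 1 electron into the core.
All of these are removing an electron from a noble-gas core or deeper; the smaller core (lower principal quantum number) is held far more tightly, and within a period the higher nuclear charge binds the same core more tightly.
Tabulated IE_4 (kJ/mol): Ca 6491, Na 9543, Mg 10543.
Putting it together, IE_4: Ca < Na < Mg.

Mg > Na > Ca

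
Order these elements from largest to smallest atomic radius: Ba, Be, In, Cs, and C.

Cs > Ba > In > Be > C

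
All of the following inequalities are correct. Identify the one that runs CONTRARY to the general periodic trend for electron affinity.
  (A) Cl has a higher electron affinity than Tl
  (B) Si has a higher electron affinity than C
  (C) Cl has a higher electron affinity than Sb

The general trend: electron affinity increases across a period and decreases down a group.
(A) Cl (period 3, group 17) vs Tl (period 6, group 13): the stated order agrees with the simple trend.
(B) Si (period 3, group 14) vs C (period 2, group 14): the stated order contradicts the simple trend.
(C) Cl (period 3, group 17) vs Sb (period 5, group 15): the stated order agrees with the simple trend.
The exception is (B): Si's larger, more diffuse 3p orbitals accept an added electron slightly more readily than C's compact 2p.

(B)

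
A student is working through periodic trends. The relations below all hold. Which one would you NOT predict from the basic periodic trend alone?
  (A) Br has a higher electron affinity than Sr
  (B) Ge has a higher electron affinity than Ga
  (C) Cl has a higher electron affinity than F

(C)

The general trend: electron affinity increases across a period and decreases down a group.
(A) Br (period 4, group 17) vs Sr (period 5, group 2): the stated order agrees with the simple trend.
(B) Ge (period 4, group 14) vs Ga (period 4, group 13): the stated order agrees with the simple trend.
(C) Cl (period 3, group 17) vs F (period 2, group 17): the stated order contradicts the simple trend.
The exception is (C): F's small 2p subshell makes the incoming electron feel strong e⁻–e⁻ repulsion, so Cl actually releases more energy on gaining an electron.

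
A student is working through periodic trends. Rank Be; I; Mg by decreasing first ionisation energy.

I > Be > Mg

Be is in period 2, group 2; Mg is in period 3, group 2; I is in period 5, group 17.
IE₁ increases left→right with effective nuclear charge and decreases top→bottom as the valence shell moves farther out.
Here both period and group differ, so the two effects have to be weighed against each other.
Be > Mg: they share group 2; the group trend gives Be the larger value.
I > Be: period and group pull opposite ways; the across-period shift dominates (1008 vs 900 kJ/mol).
Approximate values (kJ/mol): Be 900, Mg 738, I 1008.
So from highest to lowest: I > Be > Mg.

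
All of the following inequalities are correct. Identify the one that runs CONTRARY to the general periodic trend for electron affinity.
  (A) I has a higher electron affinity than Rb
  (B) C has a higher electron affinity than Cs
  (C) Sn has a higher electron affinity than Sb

(C)

The general trend: electron affinity increases across a period and decreases down a group.
(A) I (period 5, group 17) vs Rb (period 5, group 1): the stated order agrees with the simple trend.
(B) C (period 2, group 14) vs Cs (period 6, group 1): the stated order agrees with the simple trend.
(C) Sn (period 5, group 14) vs Sb (period 5, group 15): the stated order contradicts the simple trend.
The exception is (C): adding an electron to Sb's half-filled 5p³ is unfavourable, so Sn has the more exothermic EA.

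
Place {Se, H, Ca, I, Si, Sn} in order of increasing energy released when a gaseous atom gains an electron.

Electron affinity generally becomes more exothermic across a period toward the halogens and less exothermic down a group.
These span different periods and groups, so the two trends combine.
H > Ca: the two effects oppose for this pair; the down-group effect wins (73 vs 2 kJ/mol).
Sn > H: period and group pull opposite ways; the across-period shift dominates (107 vs 73 kJ/mol).
Si > Sn: they share group 14; the group trend gives Si the larger value.
Se > Si: period and group pull opposite ways; the across-period shift dominates (195 vs 134 kJ/mol).
I > Se: period and group pull opposite ways; the across-period shift dominates (295 vs 195 kJ/mol).
Tabulated electron affinity (kJ/mol): H 73, Si 134, Ca 2, Se 195, Sn 107, I 295.
So from lowest to highest: Ca < H < Sn < Si < Se < I.

Ca < H < Sn < Si < Se < I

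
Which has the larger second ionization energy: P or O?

O

The second ionization energy removes an electron from the +1 ion. For each element: P⁺ still has 4 valence electrons; O⁺ still has 5 valence electrons.
All are still removing valence electrons, so compare the +1 ions as you would atoms: IE_2 generally rises across a period (higher Z_eff) and falls down a group (larger shell), subject to the usual subshell exceptions.
Valence configurations: P⁺ [Ne]3s²3p², O⁺ [He]2s²2p³.
The numbers (kJ/mol): P 1907, O 3388.
So the second ionization energies run P < O.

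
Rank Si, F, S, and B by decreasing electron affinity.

Atoms with high Z_eff and room in the valence shell (especially the halogens) have the most exothermic electron affinities.
Here both period and group differ, so the two effects have to be weighed against each other.
Si > B: period and group pull opposite ways; the across-period shift dominates (134 vs 27 kJ/mol).
S > Si: S lies to the right of Si in period 3, so the across-period effect alone puts S higher.
F > S: relative to S, both the across-period and down-group shifts push F's electron affinity up.
Approximate values (kJ/mol): B 27, F 328, Si 134, S 200.
So from highest to lowest: F > S > Si > B.

F > S > Si > B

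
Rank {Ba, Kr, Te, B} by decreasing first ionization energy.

B is in period 2, group 13; Kr is in period 4, group 18; Te is in period 5, group 16; Ba is in period 6, group 2.
IE₁ increases left→right with effective nuclear charge and decreases top→bottom as the valence shell moves farther out.
Here both period and group differ, so the two effects have to be weighed against each other.
B > Ba: both effects reinforce here, so B is clearly the higher of the two.
Te > B: the two effects oppose for this pair; the across-period effect wins (869 vs 801 kJ/mol).
Kr > Te: relative to Te, both the across-period and down-group shifts push Kr's first ionization energy up.
Approximate values (kJ/mol): B 801, Kr 1351, Te 869, Ba 503.
So from highest to lowest: Kr > Te > B > Ba.

Kr > Te > B > Ba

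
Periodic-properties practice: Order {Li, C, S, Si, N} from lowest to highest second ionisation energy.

The second ionization energy removes an electron from the +1 ion. For each element: Li⁺ is the bare [He] core; C⁺ still has 3 valence electrons; S⁺ still has 5 valence electrons; Si⁺ still has 3 valence electrons; N⁺ still has 4 valence electrons.
Core electrons are held far more tightly than valence electrons, so Li tops the IE_2 order.
Valence configurations: C⁺ [He]2s²2p¹, S⁺ [Ne]3s²3p³, Si⁺ [Ne]3s²3p¹, N⁺ [He]2s²2p².
The numbers (kJ/mol): Li 7298, C 2353, S 2252, Si 1577, N 2856.
Putting it together, IE_2: Si < S < C < N < Li.

Si < S < C < N < Li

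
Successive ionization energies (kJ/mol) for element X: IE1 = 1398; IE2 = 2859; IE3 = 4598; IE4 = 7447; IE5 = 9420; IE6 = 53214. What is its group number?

Group 15

Look for the largest jump between consecutive ionization energies: IE6/IE5 ≈ 5.6, far larger than any earlier ratio.
That jump marks the point where a core electron is being removed. So the atom has 5 valence electrons.
A main-group element with 5 valence electrons is in group 15.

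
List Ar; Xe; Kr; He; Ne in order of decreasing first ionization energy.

He, Ne, Ar, Kr, Xe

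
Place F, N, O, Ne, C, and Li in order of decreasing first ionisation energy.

Li is in period 2, group 1; C is in period 2, group 14; N is in period 2, group 15; O is in period 2, group 16; F is in period 2, group 17; Ne is in period 2, group 18.
First ionization energy rises across a period (greater Z_eff holds electrons more tightly) and falls down a group (valence electrons are farther from the nucleus).
All lie in period 2; the across-period trend (first ionization energy increases left to right) applies, with the exception below.
Note the exception: N has a higher first ionization energy than O, contrary to the simple trend — pairing an electron in O's 2p⁴ costs repulsion energy, so O ionizes more easily than half-filled N (2p³).
For reference (kJ/mol): Li 520, C 1086, N 1402, O 1314, F 1681, Ne 2081.
So from highest to lowest: Ne > F > N > O > C > Li.

Ne > F > N > O > C > Li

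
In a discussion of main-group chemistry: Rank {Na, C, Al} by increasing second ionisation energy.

Al < C < Na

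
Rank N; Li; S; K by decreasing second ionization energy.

Li > K > N > S

After 1 electron has been removed, what remains? N⁺ still has 4 valence electrons; Li⁺ is the bare [He] core; S⁺ still has 5 valence electrons; K⁺ is the bare [Ar] core.
Breaking into a closed-shell core is much more expensive than removing a leftover valence electron — K and Li have the largest IE_2 here.
Valence configurations: N⁺ [He]2s²2p², S⁺ [Ne]3s²3p³.
Approximate IE_2 values (kJ/mol): N 2856, Li 7298, S 2252, K 3052.
Putting it together, IE_2: S < N < K < Li.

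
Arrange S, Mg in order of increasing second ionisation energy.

The second ionization energy removes an electron from the +1 ion. For each element: S⁺ still has 5 valence electrons; Mg⁺ still has 1 valence electron.
All are still removing valence electrons, so compare the +1 ions as you would atoms: IE_2 generally rises across a period (higher Z_eff) and falls down a group (larger shell), subject to the usual subshell exceptions.
Valence configurations: S⁺ [Ne]3s²3p³, Mg⁺ [Ne]3s¹.
The numbers (kJ/mol): S 2252, Mg 1451.
Hence IE_2: Mg < S.

Mg < S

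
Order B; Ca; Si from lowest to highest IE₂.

IE_2 is the cost of taking one more electron from the +1 cation: B⁺ still has 2 valence electrons; Ca⁺ still has 1 valence electron; Si⁺ still has 3 valence electrons.
All are still removing valence electrons, so compare the +1 ions as you would atoms: IE_2 generally rises across a period (higher Z_eff) and falls down a group (larger shell), subject to the usual subshell exceptions.
Valence configurations: B⁺ [He]2s², Ca⁺ [Ar]4s¹, Si⁺ [Ne]3s²3p¹.
The numbers (kJ/mol): B 2427, Ca 1145, Si 1577.
Putting it together, IE_2: Ca < Si < B.

Ca < Si < B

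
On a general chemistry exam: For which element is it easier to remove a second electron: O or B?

IE_2 is the cost of taking one more electron from the +1 cation: O⁺ still has 5 valence electrons; B⁺ still has 2 valence electrons.
All are still removing valence electrons, so compare the +1 ions as you would atoms: IE_2 generally rises across a period (higher Z_eff) and falls down a group (larger shell), subject to the usual subshell exceptions.
Valence configurations: O⁺ [He]2s²2p³, B⁺ [He]2s².
The numbers (kJ/mol): O 3388, B 2427.
Hence IE_2: B < O.

B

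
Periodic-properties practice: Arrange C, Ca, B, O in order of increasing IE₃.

The third ionization energy removes an electron from the +2 ion. For each element: C²⁺ still has 2 valence electrons; Ca²⁺ is the bare [Ar] core; B²⁺ still has 1 valence electron; O²⁺ still has 4 valence electrons.
Usually core removal costs more than valence removal, but here the competition is close: a tightly held n=2 valence electron can cost more to remove than an n=3 core electron, so the actual values have to decide it.
Valence configurations: C²⁺ [He]2s², B²⁺ [He]2s¹, O²⁺ [He]2s²2p².
Tabulated IE_3 (kJ/mol): C 4620, Ca 4912, B 3660, O 5300.
Hence IE_3: B < C < Ca < O.

B < C < Ca < O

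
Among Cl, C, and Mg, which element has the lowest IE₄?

Consider each +3 ion: Cl³⁺ still has 4 valence electrons; C³⁺ still has 1 valence electron; Mg³⁺ is already 1 electron into the core.
Pulling an electron out of a noble-gas core costs far more than removing a remaining valence electron, so Mg sits at the high end of IE_4.
Valence configurations: Cl³⁺ [Ne]3s²3p², C³⁺ [He]2s¹.
The numbers (kJ/mol): Cl 5159, C 6223, Mg 10543.
Overall IE_4 order: Cl < C < Mg.

Cl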